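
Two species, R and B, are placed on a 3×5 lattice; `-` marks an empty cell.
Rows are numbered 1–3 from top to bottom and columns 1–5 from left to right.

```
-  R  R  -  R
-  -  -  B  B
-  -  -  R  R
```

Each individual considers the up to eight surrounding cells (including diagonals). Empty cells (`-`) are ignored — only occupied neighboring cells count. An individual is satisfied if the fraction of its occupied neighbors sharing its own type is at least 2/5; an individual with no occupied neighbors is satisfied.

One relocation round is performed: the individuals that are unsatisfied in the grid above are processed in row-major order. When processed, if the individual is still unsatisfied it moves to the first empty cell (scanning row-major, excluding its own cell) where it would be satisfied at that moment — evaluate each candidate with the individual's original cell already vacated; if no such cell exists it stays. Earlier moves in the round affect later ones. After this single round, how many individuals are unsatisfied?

0

Initially unsatisfied (in order): (1,5), (2,4), (2,5), (3,4), (3,5).
  (1,5) → (1,1).
  (2,4) → (1,4).
  (2,5) → (1,5).
  (3,4): now satisfied by earlier moves; stays.
  (3,5): now satisfied by earlier moves; stays.
Resulting grid:
R R R B B
- - - - -
- - - R R
All satisfied now.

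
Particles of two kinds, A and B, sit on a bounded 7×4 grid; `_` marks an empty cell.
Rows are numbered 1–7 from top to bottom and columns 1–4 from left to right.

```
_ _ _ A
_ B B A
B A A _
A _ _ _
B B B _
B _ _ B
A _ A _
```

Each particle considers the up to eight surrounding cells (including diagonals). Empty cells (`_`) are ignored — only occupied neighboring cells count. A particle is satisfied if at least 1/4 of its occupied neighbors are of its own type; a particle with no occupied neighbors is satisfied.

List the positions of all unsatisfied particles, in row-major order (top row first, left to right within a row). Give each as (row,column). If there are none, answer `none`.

(1,4)A 1/2 ok
(2,2)B 2/4 ok
(2,3)B 1/5 unhappy
(2,4)A 2/3 ok
(3,1)B 1/3 ok
(3,2)A 2/5 ok
(3,3)A 2/4 ok
(4,1)A 1/4 ok
(5,1)B 2/3 ok
(5,2)B 3/4 ok
(5,3)B 2/2 ok
(6,1)B 2/3 ok
(6,4)B 1/2 ok
(7,1)A 0/1 unhappy
(7,3)A 0/1 unhappy

(2,3), (7,1), (7,3)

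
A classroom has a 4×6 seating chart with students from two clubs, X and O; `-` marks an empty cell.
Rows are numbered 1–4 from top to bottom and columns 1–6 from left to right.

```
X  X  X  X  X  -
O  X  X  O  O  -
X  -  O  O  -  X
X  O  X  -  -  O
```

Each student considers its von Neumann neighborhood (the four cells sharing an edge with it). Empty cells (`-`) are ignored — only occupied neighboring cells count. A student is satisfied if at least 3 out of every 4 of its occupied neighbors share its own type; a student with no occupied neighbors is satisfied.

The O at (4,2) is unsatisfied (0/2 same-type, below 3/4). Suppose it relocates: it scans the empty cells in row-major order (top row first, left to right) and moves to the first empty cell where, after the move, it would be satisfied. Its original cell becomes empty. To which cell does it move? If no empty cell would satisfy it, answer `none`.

Vacating (4,2). Empty cells in order:
  (1,6): 0/1 same-type → still unsatisfied.
  (2,6): 1/2 same-type → still unsatisfied.
  (3,2): 1/3 same-type → still unsatisfied.
  (3,5): 2/3 same-type → still unsatisfied.
  (4,4): 1/2 same-type → still unsatisfied.
  (4,5): 1/1 same-type → satisfied — stop here.

(4,5)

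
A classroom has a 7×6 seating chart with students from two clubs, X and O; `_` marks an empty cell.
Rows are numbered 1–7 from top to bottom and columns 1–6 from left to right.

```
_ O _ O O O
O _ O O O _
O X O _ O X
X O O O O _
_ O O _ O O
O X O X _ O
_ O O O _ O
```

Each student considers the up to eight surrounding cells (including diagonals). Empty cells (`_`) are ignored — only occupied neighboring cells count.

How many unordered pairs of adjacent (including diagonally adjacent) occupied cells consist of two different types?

Scan each occupied cell's neighbors to the right and below (and the two forward diagonals) so each pair is counted once.
Row 1: O(1,2)–O(2,3)= O(1,2)–O(2,1)= O(1,4)–O(1,5)= O(1,4)–O(2,4)= O(1,4)–O(2,5)= O(1,4)–O(2,3)= O(1,5)–O(1,6)= O(1,5)–O(2,5)= O(1,5)–O(2,4)= O(1,6)–O(2,5)=  → 0/10 unlike.
Row 2: O(2,1)–O(3,1)= O(2,1)–X(3,2)≠ O(2,3)–O(2,4)= O(2,3)–O(3,3)= O(2,3)–X(3,2)≠ O(2,4)–O(2,5)= O(2,4)–O(3,5)= O(2,4)–O(3,3)= O(2,5)–O(3,5)= O(2,5)–X(3,6)≠  → 3/10 unlike.
Row 3: O(3,1)–X(3,2)≠ O(3,1)–X(4,1)≠ O(3,1)–O(4,2)= X(3,2)–O(3,3)≠ X(3,2)–O(4,2)≠ X(3,2)–O(4,3)≠ X(3,2)–X(4,1)= O(3,3)–O(4,3)= O(3,3)–O(4,4)= O(3,3)–O(4,2)= O(3,5)–X(3,6)≠ O(3,5)–O(4,5)= O(3,5)–O(4,4)= X(3,6)–O(4,5)≠  → 7/14 unlike.
Row 4: X(4,1)–O(4,2)≠ X(4,1)–O(5,2)≠ O(4,2)–O(4,3)= O(4,2)–O(5,2)= O(4,2)–O(5,3)= O(4,3)–O(4,4)= O(4,3)–O(5,3)= O(4,3)–O(5,2)= O(4,4)–O(4,5)= O(4,4)–O(5,5)= O(4,4)–O(5,3)= O(4,5)–O(5,5)= O(4,5)–O(5,6)=  → 2/13 unlike.
Row 5: O(5,2)–O(5,3)= O(5,2)–X(6,2)≠ O(5,2)–O(6,3)= O(5,2)–O(6,1)= O(5,3)–O(6,3)= O(5,3)–X(6,4)≠ O(5,3)–X(6,2)≠ O(5,5)–O(5,6)= O(5,5)–O(6,6)= O(5,5)–X(6,4)≠ O(5,6)–O(6,6)=  → 4/11 unlike.
Row 6: O(6,1)–X(6,2)≠ O(6,1)–O(7,2)= X(6,2)–O(6,3)≠ X(6,2)–O(7,2)≠ X(6,2)–O(7,3)≠ O(6,3)–X(6,4)≠ O(6,3)–O(7,3)= O(6,3)–O(7,4)= O(6,3)–O(7,2)= X(6,4)–O(7,4)≠ X(6,4)–O(7,3)≠ O(6,6)–O(7,6)=  → 7/12 unlike.
Row 7: O(7,2)–O(7,3)= O(7,3)–O(7,4)=  → 0/2 unlike.
Total adjacent occupied pairs: 72; unlike-type pairs: 23.

23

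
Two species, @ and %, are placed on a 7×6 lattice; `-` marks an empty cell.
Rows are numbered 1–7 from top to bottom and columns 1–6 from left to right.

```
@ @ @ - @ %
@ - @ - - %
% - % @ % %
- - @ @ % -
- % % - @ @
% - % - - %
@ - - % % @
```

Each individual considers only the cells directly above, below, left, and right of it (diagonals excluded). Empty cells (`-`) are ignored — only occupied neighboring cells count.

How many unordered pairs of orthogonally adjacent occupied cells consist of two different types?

Scan each occupied cell's neighbors to the right and below so each pair is counted once.
Row 1: @(1,1)–@(1,2)= @(1,1)–@(2,1)= @(1,2)–@(1,3)= @(1,3)–@(2,3)= @(1,5)–%(1,6)≠ %(1,6)–%(2,6)=  → 1/6 unlike.
Row 2: @(2,1)–%(3,1)≠ @(2,3)–%(3,3)≠ %(2,6)–%(3,6)=  → 2/3 unlike.
Row 3: %(3,3)–@(3,4)≠ %(3,3)–@(4,3)≠ @(3,4)–%(3,5)≠ @(3,4)–@(4,4)= %(3,5)–%(3,6)= %(3,5)–%(4,5)=  → 3/6 unlike.
Row 4: @(4,3)–@(4,4)= @(4,3)–%(5,3)≠ @(4,4)–%(4,5)≠ %(4,5)–@(5,5)≠  → 3/4 unlike.
Row 5: %(5,2)–%(5,3)= %(5,3)–%(6,3)= @(5,5)–@(5,6)= @(5,6)–%(6,6)≠  → 1/4 unlike.
Row 6: %(6,1)–@(7,1)≠ %(6,6)–@(7,6)≠  → 2/2 unlike.
Row 7: %(7,4)–%(7,5)= %(7,5)–@(7,6)≠  → 1/2 unlike.
Total adjacent occupied pairs: 27; unlike-type pairs: 13.

13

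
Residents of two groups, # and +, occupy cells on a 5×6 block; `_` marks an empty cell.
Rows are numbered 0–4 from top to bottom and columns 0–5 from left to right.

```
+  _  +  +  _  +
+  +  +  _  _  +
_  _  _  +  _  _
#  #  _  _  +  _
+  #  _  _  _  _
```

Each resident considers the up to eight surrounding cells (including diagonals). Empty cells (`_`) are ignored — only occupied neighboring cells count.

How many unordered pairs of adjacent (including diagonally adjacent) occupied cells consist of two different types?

Scan each occupied cell's neighbors to the right and below (and the two forward diagonals) so each pair is counted once.
Row 0: +(0,0)–+(1,0)= +(0,0)–+(1,1)= +(0,2)–+(0,3)= +(0,2)–+(1,2)= +(0,2)–+(1,1)= +(0,3)–+(1,2)= +(0,5)–+(1,5)=  → 0/7 unlike.
Row 1: +(1,0)–+(1,1)= +(1,1)–+(1,2)= +(1,2)–+(2,3)=  → 0/3 unlike.
Row 2: +(2,3)–+(3,4)=  → 0/1 unlike.
Row 3: #(3,0)–#(3,1)= #(3,0)–+(4,0)≠ #(3,0)–#(4,1)= #(3,1)–#(4,1)= #(3,1)–+(4,0)≠  → 2/5 unlike.
Row 4: +(4,0)–#(4,1)≠  → 1/1 unlike.
Total adjacent occupied pairs: 17; unlike-type pairs: 3.

3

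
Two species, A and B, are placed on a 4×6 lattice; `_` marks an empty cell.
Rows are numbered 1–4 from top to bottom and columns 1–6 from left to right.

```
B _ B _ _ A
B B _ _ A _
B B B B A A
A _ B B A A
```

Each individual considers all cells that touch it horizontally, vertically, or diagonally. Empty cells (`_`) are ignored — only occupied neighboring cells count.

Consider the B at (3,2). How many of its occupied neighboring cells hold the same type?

5

Occupied neighbors of (3,2): (2,1)=B, (2,2)=B, (3,1)=B, (3,3)=B, (4,1)=A, (4,3)=B.
Same type (B): 5 of 6.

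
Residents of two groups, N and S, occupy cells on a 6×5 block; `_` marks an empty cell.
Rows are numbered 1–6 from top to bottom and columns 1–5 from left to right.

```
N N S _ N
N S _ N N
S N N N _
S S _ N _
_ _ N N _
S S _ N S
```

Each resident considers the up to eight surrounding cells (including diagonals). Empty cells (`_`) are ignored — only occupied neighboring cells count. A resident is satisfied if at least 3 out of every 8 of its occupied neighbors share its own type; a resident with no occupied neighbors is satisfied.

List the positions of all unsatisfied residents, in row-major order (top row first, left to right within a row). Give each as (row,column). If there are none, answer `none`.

(1,1)N 2/3 satisfied
(1,2)N 2/4 satisfied
(1,3)S 1/3 not
(1,5)N 2/2 satisfied
(2,1)N 3/5 satisfied
(2,2)S 2/7 not
(2,4)N 4/5 satisfied
(2,5)N 3/3 satisfied
(3,1)S 3/5 satisfied
(3,2)N 2/6 not
(3,3)N 4/6 satisfied
(3,4)N 4/4 satisfied
(4,1)S 2/3 satisfied
(4,2)S 2/5 satisfied
(4,4)N 4/4 satisfied
(5,3)N 3/5 satisfied
(5,4)N 3/4 satisfied
(6,1)S 1/1 satisfied
(6,2)S 1/2 satisfied
(6,4)N 2/3 satisfied
(6,5)S 0/2 not

(1,3), (2,2), (3,2), (6,5)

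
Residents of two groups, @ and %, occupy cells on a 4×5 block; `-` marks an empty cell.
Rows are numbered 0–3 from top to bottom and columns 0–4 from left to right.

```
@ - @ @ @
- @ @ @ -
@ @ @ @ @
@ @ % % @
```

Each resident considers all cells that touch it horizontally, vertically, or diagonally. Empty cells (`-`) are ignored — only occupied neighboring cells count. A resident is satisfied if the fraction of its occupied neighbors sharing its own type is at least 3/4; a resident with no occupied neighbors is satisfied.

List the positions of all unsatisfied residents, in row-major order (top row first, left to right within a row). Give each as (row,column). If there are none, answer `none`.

(2,3), (3,2), (3,3), (3,4)

Row 0: (0,0)@ 1/1 ok · (0,2)@ 4/4 ok · (0,3)@ 4/4 ok · (0,4)@ 2/2 ok
Row 1: (1,1)@ 6/6 ok · (1,2)@ 7/7 ok · (1,3)@ 7/7 ok
Row 2: (2,0)@ 4/4 ok · (2,1)@ 6/7 ok · (2,2)@ 6/8 ok · (2,3)@ 5/7 unhappy · (2,4)@ 3/4 ok
Row 3: (3,0)@ 3/3 ok · (3,1)@ 4/5 ok · (3,2)% 1/5 unhappy · (3,3)% 1/5 unhappy · (3,4)@ 2/3 unhappy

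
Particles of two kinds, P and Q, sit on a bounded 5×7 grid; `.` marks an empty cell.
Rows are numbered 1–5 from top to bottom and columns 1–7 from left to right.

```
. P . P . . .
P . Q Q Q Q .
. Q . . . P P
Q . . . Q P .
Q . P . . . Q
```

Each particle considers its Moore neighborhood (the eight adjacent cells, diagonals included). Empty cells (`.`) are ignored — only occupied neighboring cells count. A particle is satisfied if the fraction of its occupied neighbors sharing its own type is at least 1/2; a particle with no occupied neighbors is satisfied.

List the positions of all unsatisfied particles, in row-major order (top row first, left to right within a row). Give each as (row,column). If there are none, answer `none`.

(1,4), (2,6), (3,6), (4,5), (5,7)

Row 1: (1,2)P 1/2 satisfied · (1,4)P 0/3 not
Row 2: (2,1)P 1/2 satisfied · (2,3)Q 2/4 satisfied · (2,4)Q 2/3 satisfied · (2,5)Q 2/4 satisfied · (2,6)Q 1/3 not
Row 3: (3,2)Q 2/3 satisfied · (3,6)P 2/5 not · (3,7)P 2/3 satisfied
Row 4: (4,1)Q 2/2 satisfied · (4,5)Q 0/2 not · (4,6)P 2/4 satisfied
Row 5: (5,1)Q 1/1 satisfied · (5,3)P 0/0 satisfied · (5,7)Q 0/1 not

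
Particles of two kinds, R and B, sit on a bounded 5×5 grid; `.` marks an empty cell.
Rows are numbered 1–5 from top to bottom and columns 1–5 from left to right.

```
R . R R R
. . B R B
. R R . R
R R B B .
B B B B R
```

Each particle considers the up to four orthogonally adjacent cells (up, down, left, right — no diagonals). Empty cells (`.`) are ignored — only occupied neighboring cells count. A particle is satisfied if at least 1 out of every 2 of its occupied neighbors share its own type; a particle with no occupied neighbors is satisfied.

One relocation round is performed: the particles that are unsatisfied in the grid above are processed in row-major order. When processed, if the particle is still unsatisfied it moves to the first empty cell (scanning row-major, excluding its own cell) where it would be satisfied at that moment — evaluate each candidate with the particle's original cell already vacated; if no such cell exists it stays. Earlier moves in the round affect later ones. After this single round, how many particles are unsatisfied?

1

Initially unsatisfied (in order): (2,3), (2,4), (2,5), (3,3), (3,5), (5,5).
  (2,3): no empty cell satisfies it; stays.
  (2,4) → (1,2).
  (2,5) → (2,4).
  (3,3) → (2,1).
  (3,5): now satisfied by earlier moves; stays.
  (5,5) → (2,2).
Resulting grid:
R R R R R
R R B B .
. R . . R
R R B B .
B B B B .
Unsatisfied now: (2,3).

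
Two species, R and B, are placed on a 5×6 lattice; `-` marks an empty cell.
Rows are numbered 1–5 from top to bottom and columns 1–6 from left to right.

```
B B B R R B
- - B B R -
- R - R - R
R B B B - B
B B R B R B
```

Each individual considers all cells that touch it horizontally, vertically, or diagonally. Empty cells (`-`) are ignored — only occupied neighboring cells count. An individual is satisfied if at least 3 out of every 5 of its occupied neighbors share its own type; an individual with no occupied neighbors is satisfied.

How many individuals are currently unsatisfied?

(1,1)B 1/1 satisfied
(1,2)B 3/3 satisfied
(1,3)B 3/4 satisfied
(1,4)R 2/5 not
(1,5)R 2/4 not
(1,6)B 0/2 not
(2,3)B 3/6 not
(2,4)B 2/6 not
(2,5)R 4/6 satisfied
(3,2)R 1/4 not
(3,4)R 1/5 not
(3,6)R 1/2 not
(4,1)R 1/4 not
(4,2)B 3/6 not
(4,3)B 4/7 not
(4,4)B 2/5 not
(4,6)B 1/3 not
(5,1)B 2/3 satisfied
(5,2)B 3/5 satisfied
(5,3)R 0/5 not
(5,4)B 2/4 not
(5,5)R 0/4 not
(5,6)B 1/2 not
Unsatisfied: (1,4), (1,5), (1,6), (2,3), (2,4), (3,2), (3,4), (3,6), (4,1), (4,2), (4,3), (4,4), (4,6), (5,3), (5,4), (5,5), (5,6) — 17 in total.

17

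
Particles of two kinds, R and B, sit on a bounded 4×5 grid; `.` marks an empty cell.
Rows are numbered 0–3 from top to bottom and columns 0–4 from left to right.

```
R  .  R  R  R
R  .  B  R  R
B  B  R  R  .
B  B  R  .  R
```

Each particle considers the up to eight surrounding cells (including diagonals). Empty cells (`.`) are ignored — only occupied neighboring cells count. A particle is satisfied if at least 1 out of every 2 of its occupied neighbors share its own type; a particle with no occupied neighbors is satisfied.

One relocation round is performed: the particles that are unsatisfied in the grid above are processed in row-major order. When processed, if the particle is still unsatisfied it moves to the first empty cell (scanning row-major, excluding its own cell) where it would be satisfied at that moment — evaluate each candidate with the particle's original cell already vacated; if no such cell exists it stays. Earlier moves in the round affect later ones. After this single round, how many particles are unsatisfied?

0

Initially unsatisfied (in order): (1,0), (1,2).
  (1,0) → (0,1).
  (1,2) → (1,0).
Resulting grid:
R R R R R
B . . R R
B B R R .
B B R . R
All satisfied now.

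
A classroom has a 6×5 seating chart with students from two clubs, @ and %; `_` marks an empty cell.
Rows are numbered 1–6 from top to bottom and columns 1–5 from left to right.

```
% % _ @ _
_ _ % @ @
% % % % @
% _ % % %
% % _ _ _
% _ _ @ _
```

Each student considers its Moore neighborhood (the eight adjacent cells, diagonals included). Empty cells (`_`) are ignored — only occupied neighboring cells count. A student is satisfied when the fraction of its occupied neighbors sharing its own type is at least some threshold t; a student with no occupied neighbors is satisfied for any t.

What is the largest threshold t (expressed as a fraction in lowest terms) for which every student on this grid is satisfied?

Row 1: (1,1)% 1/1 · (1,2)% 2/2 · (1,4)@ 2/3
Row 2: (2,3)% 4/6 · (2,4)@ 3/6 · (2,5)@ 3/4
Row 3: (3,1)% 2/2 · (3,2)% 5/5 · (3,3)% 5/6 · (3,4)% 5/8 · (3,5)@ 2/5
Row 4: (4,1)% 4/4 · (4,3)% 5/5 · (4,4)% 4/5 · (4,5)% 2/3
Row 5: (5,1)% 3/3 · (5,2)% 4/4
Row 6: (6,1)% 2/2 · (6,4)@ — no occupied neighbors
The smallest same-type fraction is 2/5 at (3,5), which reduces to 2/5. Any threshold above that leaves this student unsatisfied.

2/5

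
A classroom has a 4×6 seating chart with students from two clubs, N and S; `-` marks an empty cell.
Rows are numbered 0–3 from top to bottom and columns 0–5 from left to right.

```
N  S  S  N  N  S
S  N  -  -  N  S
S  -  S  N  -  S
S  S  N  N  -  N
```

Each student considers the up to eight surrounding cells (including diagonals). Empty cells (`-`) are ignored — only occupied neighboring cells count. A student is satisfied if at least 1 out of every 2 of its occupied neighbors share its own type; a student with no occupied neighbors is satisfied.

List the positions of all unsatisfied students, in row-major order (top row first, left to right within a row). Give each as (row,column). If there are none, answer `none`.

(0,0), (0,2), (0,5), (1,1), (2,2), (2,5), (3,5)

(0,0)N 1/3 ✗
(0,1)S 2/4 ✓
(0,2)S 1/3 ✗
(0,3)N 2/3 ✓
(0,4)N 2/4 ✓
(0,5)S 1/3 ✗
(1,0)S 2/4 ✓
(1,1)N 1/6 ✗
(1,4)N 3/6 ✓
(1,5)S 2/4 ✓
(2,0)S 3/4 ✓
(2,2)S 1/5 ✗
(2,3)N 3/4 ✓
(2,5)S 1/3 ✗
(3,0)S 2/2 ✓
(3,1)S 3/4 ✓
(3,2)N 2/4 ✓
(3,3)N 2/3 ✓
(3,5)N 0/1 ✗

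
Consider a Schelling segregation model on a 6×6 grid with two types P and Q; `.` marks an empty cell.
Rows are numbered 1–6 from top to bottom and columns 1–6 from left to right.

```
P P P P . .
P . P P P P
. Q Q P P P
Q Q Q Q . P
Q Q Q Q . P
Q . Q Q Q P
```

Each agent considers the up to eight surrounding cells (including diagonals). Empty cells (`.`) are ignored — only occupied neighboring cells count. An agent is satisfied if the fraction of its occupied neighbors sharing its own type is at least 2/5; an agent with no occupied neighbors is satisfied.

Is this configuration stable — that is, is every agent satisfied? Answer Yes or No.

Row 1: (1,1)P 2/2 ok · (1,2)P 4/4 ok · (1,3)P 4/4 ok · (1,4)P 4/4 ok
Row 2: (2,1)P 2/3 ok · (2,3)P 5/7 ok · (2,4)P 6/7 ok · (2,5)P 6/6 ok · (2,6)P 3/3 ok
Row 3: (3,2)Q 4/6 ok · (3,3)Q 4/7 ok · (3,4)P 4/7 ok · (3,5)P 6/7 ok · (3,6)P 4/4 ok
Row 4: (4,1)Q 4/4 ok · (4,2)Q 7/7 ok · (4,3)Q 7/8 ok · (4,4)Q 4/6 ok · (4,6)P 3/3 ok
Row 5: (5,1)Q 4/4 ok · (5,2)Q 7/7 ok · (5,3)Q 7/7 ok · (5,4)Q 6/6 ok · (5,6)P 2/3 ok
Row 6: (6,1)Q 2/2 ok · (6,3)Q 4/4 ok · (6,4)Q 4/4 ok · (6,5)Q 2/4 ok · (6,6)P 1/2 ok
All meet the threshold, so the configuration is stable.

Yes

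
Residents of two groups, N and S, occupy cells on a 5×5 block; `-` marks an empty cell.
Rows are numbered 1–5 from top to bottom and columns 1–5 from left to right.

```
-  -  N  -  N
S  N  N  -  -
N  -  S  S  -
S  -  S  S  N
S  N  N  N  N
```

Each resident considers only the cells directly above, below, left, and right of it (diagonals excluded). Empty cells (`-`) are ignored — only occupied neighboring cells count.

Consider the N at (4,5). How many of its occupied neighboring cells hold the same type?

1

Occupied neighbors of (4,5): (5,5)=N, (4,4)=S.
Same type (N): 1 of 2.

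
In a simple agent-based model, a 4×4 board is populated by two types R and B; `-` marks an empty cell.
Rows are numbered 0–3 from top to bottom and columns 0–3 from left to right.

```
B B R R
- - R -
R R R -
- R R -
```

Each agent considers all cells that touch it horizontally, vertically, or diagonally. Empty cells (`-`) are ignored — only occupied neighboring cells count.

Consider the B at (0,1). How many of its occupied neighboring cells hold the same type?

Occupied neighbors of (0,1): (0,0)=B, (0,2)=R, (1,2)=R.
Same type (B): 1 of 3.

1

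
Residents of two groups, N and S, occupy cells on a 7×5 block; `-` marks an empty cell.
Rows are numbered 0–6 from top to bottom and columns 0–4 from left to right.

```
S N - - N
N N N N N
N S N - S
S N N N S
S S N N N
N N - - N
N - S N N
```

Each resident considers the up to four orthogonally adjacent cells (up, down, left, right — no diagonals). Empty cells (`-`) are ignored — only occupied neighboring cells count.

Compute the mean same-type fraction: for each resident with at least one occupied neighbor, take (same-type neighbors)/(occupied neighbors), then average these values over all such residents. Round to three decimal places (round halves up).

0.606

(0,0)S 0/2
(0,1)N 1/2
(0,4)N 1/1
(1,0)N 2/3
(1,1)N 3/4
(1,2)N 3/3
(1,3)N 2/2
(1,4)N 2/3
(2,0)N 1/3
(2,1)S 0/4
(2,2)N 2/3
(2,4)S 1/2
(3,0)S 1/3
(3,1)N 1/4
(3,2)N 4/4
(3,3)N 2/3
(3,4)S 1/3
(4,0)S 2/3
(4,1)S 1/4
(4,2)N 2/3
(4,3)N 3/3
(4,4)N 2/3
(5,0)N 2/3
(5,1)N 1/2
(5,4)N 2/2
(6,0)N 1/1
(6,2)S 0/1
(6,3)N 1/2
(6,4)N 2/2
Sum over 29 residents: 0/2 + 1/2 + 1/1 + 2/3 + 3/4 + 3/3 + 2/2 + 2/3 + 1/3 + 0/4 + 2/3 + 1/2 + 1/3 + 1/4 + 4/4 + 2/3 + 1/3 + 2/3 + 1/4 + 2/3 + 3/3 + 2/3 + 2/3 + 1/2 + 2/2 + 1/1 + 0/1 + 1/2 + 2/2 = 211/12; mean = 211/12 ÷ 29 = 211/348 = 0.606321… → 0.606.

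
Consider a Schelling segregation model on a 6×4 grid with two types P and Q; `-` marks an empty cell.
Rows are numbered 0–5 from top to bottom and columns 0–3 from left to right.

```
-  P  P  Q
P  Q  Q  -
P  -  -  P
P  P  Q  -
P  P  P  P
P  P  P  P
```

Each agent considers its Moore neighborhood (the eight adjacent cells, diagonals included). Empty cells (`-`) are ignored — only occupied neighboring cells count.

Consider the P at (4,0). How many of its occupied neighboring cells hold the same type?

5

Occupied neighbors of (4,0): (3,0)=P, (3,1)=P, (4,1)=P, (5,0)=P, (5,1)=P.
Same type (P): 5 of 5.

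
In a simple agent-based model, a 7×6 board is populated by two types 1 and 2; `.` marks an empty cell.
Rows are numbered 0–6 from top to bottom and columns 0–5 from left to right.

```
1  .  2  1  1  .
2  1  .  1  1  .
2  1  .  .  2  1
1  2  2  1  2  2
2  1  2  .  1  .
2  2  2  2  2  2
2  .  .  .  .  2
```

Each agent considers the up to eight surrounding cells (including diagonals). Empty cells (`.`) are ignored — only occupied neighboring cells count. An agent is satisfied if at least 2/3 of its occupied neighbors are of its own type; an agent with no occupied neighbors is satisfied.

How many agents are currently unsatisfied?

18

Row 0: (0,0)1 1/2 ✗ · (0,2)2 0/3 ✗ · (0,3)1 3/4 ✓ · (0,4)1 3/3 ✓
Row 1: (1,0)2 1/4 ✗ · (1,1)1 2/5 ✗ · (1,3)1 3/5 ✗ · (1,4)1 4/5 ✓
Row 2: (2,0)2 2/5 ✗ · (2,1)1 2/6 ✗ · (2,4)2 2/6 ✗ · (2,5)1 1/4 ✗
Row 3: (3,0)1 2/5 ✗ · (3,1)2 4/7 ✗ · (3,2)2 2/5 ✗ · (3,3)1 1/5 ✗ · (3,4)2 2/5 ✗ · (3,5)2 2/4 ✗
Row 4: (4,0)2 3/5 ✗ · (4,1)1 1/8 ✗ · (4,2)2 5/7 ✓ · (4,4)1 1/6 ✗
Row 5: (5,0)2 3/4 ✓ · (5,1)2 5/6 ✓ · (5,2)2 3/4 ✓ · (5,3)2 3/4 ✓ · (5,4)2 3/4 ✓ · (5,5)2 2/3 ✓
Row 6: (6,0)2 2/2 ✓ · (6,5)2 2/2 ✓
Unsatisfied: (0,0), (0,2), (1,0), (1,1), (1,3), (2,0), (2,1), (2,4), (2,5), (3,0), (3,1), (3,2), (3,3), (3,4), (3,5), (4,0), (4,1), (4,4) — 18 in total.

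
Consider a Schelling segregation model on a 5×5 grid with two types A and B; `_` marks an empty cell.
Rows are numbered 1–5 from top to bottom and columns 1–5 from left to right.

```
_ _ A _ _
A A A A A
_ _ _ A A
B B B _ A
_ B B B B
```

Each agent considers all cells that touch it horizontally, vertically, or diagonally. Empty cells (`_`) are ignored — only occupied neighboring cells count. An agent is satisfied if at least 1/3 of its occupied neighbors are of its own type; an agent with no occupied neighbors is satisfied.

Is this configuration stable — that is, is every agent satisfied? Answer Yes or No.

(1,3)A 3/3 ✓
(2,1)A 1/1 ✓
(2,2)A 3/3 ✓
(2,3)A 4/4 ✓
(2,4)A 5/5 ✓
(2,5)A 3/3 ✓
(3,4)A 5/6 ✓
(3,5)A 4/4 ✓
(4,1)B 2/2 ✓
(4,2)B 4/4 ✓
(4,3)B 4/5 ✓
(4,5)A 2/4 ✓
(5,2)B 4/4 ✓
(5,3)B 4/4 ✓
(5,4)B 3/4 ✓
(5,5)B 1/2 ✓
All meet the threshold, so the configuration is stable.

Yes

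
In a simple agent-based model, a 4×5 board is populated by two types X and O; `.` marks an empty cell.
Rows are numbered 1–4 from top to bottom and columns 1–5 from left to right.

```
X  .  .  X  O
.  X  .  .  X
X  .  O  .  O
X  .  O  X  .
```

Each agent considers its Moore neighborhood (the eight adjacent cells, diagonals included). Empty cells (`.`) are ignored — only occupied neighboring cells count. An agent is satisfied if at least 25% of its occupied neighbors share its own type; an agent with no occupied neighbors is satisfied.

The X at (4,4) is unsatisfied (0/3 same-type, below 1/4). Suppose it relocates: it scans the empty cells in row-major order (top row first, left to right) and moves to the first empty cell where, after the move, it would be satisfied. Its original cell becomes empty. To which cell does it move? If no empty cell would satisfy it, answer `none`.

Vacating (4,4). Empty cells in order:
  (1,2): 2/2 same-type → satisfied — stop here.

(1,2)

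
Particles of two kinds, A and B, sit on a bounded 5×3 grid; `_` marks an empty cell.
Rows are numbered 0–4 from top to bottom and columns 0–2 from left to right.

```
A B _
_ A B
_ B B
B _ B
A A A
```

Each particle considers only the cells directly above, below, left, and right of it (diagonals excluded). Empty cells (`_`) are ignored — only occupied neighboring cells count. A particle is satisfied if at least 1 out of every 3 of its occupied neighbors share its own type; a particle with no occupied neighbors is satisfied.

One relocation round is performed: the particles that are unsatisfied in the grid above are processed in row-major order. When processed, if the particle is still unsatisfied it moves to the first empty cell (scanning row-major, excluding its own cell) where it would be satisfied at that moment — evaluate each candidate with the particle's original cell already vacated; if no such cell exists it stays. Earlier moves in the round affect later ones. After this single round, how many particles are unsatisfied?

1

Initially unsatisfied (in order): (0,0), (0,1), (1,1), (3,0).
  (0,0) → (1,0).
  (0,1) → (0,2).
  (1,1): now satisfied by earlier moves; stays.
  (3,0) → (0,1).
Resulting grid:
_ B B
A A B
_ B B
_ _ B
A A A
Unsatisfied now: (1,1).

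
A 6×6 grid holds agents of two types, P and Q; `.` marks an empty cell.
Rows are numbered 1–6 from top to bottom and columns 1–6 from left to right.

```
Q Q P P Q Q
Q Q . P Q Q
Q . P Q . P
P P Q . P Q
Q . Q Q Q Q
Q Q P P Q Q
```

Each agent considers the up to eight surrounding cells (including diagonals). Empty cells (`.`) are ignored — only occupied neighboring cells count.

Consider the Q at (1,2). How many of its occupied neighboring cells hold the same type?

3

Occupied neighbors of (1,2): (1,1)=Q, (1,3)=P, (2,1)=Q, (2,2)=Q.
Same type (Q): 3 of 4.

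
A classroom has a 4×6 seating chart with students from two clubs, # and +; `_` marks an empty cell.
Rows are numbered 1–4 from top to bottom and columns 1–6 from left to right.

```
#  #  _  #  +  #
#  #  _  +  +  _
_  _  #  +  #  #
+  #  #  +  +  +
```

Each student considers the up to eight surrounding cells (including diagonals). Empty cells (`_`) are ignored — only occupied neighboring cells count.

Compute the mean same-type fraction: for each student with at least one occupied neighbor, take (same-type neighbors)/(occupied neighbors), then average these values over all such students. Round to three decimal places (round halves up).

(1,1)# 3/3
(1,2)# 3/3
(1,4)# 0/3
(1,5)+ 2/4
(1,6)# 0/2
(2,1)# 3/3
(2,2)# 4/4
(2,4)+ 3/6
(2,5)+ 3/7
(3,3)# 3/6
(3,4)+ 4/7
(3,5)# 1/7
(3,6)# 1/4
(4,1)+ 0/1
(4,2)# 2/3
(4,3)# 2/4
(4,4)+ 2/5
(4,5)+ 3/5
(4,6)+ 1/3
Sum over 19 students: 3/3 + 3/3 + 0/3 + 2/4 + 0/2 + 3/3 + 4/4 + 3/6 + 3/7 + 3/6 + 4/7 + 1/7 + 1/4 + 0/1 + 2/3 + 2/4 + 2/5 + 3/5 + 1/3 = 263/28; mean = 263/28 ÷ 19 = 263/532 = 0.494360… → 0.494.

0.494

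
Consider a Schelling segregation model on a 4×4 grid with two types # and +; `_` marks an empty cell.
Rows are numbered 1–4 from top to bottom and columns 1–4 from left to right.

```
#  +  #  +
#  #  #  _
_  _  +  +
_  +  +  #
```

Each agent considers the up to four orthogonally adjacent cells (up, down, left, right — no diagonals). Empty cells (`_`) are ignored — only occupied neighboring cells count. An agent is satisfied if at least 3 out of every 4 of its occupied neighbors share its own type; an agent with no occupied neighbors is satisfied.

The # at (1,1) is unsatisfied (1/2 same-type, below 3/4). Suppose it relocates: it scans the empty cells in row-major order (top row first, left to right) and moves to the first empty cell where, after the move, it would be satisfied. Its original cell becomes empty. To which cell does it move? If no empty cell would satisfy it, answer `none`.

(3,1)

Vacating (1,1). Empty cells in order:
  (2,4): 1/3 same-type → still unsatisfied.
  (3,1): 1/1 same-type → satisfied — stop here.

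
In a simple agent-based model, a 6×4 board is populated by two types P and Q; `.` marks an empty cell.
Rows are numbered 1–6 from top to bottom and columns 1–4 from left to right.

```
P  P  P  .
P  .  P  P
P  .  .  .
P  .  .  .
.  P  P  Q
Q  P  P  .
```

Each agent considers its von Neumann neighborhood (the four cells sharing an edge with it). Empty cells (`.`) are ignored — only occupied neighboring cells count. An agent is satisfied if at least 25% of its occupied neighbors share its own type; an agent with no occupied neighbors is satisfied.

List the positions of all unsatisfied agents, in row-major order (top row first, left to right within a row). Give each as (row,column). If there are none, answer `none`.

Row 1: (1,1)P 2/2 ✓ · (1,2)P 2/2 ✓ · (1,3)P 2/2 ✓
Row 2: (2,1)P 2/2 ✓ · (2,3)P 2/2 ✓ · (2,4)P 1/1 ✓
Row 3: (3,1)P 2/2 ✓
Row 4: (4,1)P 1/1 ✓
Row 5: (5,2)P 2/2 ✓ · (5,3)P 2/3 ✓ · (5,4)Q 0/1 ✗
Row 6: (6,1)Q 0/1 ✗ · (6,2)P 2/3 ✓ · (6,3)P 2/2 ✓

(5,4), (6,1)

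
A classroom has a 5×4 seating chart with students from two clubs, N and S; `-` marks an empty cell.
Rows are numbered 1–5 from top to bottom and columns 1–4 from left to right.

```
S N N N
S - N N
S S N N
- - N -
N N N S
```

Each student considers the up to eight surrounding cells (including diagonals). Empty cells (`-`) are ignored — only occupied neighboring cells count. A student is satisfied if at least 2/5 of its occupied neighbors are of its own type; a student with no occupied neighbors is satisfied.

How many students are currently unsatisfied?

(1,1)S 1/2 ✓
(1,2)N 2/4 ✓
(1,3)N 4/4 ✓
(1,4)N 3/3 ✓
(2,1)S 3/4 ✓
(2,3)N 6/7 ✓
(2,4)N 5/5 ✓
(3,1)S 2/2 ✓
(3,2)S 2/5 ✓
(3,3)N 4/5 ✓
(3,4)N 4/4 ✓
(4,3)N 4/6 ✓
(5,1)N 1/1 ✓
(5,2)N 3/3 ✓
(5,3)N 2/3 ✓
(5,4)S 0/2 ✗
Unsatisfied: (5,4) — 1 in total.

1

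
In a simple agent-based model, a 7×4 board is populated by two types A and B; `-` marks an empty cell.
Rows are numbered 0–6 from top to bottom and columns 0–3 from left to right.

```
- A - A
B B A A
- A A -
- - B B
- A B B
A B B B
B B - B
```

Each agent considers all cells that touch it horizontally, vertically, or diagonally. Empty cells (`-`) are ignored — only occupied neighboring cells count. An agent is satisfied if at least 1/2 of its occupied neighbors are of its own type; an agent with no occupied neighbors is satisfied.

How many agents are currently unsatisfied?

6

Row 0: (0,1)A 1/3 not · (0,3)A 2/2 satisfied
Row 1: (1,0)B 1/3 not · (1,1)B 1/5 not · (1,2)A 5/6 satisfied · (1,3)A 3/3 satisfied
Row 2: (2,1)A 2/5 not · (2,2)A 3/6 satisfied
Row 3: (3,2)B 3/6 satisfied · (3,3)B 3/4 satisfied
Row 4: (4,1)A 1/5 not · (4,2)B 6/7 satisfied · (4,3)B 5/5 satisfied
Row 5: (5,0)A 1/4 not · (5,1)B 4/6 satisfied · (5,2)B 6/7 satisfied · (5,3)B 4/4 satisfied
Row 6: (6,0)B 2/3 satisfied · (6,1)B 3/4 satisfied · (6,3)B 2/2 satisfied
Unsatisfied: (0,1), (1,0), (1,1), (2,1), (4,1), (5,0) — 6 in total.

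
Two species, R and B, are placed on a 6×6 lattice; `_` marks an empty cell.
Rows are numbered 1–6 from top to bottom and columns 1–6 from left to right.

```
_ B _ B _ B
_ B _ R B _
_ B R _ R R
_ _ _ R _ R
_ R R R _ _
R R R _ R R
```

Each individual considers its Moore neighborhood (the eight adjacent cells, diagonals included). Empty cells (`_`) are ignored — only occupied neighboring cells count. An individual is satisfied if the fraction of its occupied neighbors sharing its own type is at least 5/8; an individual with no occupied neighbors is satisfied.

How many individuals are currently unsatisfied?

5

(1,2)B 1/1 satisfied
(1,4)B 1/2 not
(1,6)B 1/1 satisfied
(2,2)B 2/3 satisfied
(2,4)R 2/4 not
(2,5)B 2/5 not
(3,2)B 1/2 not
(3,3)R 2/4 not
(3,5)R 4/5 satisfied
(3,6)R 2/3 satisfied
(4,4)R 4/4 satisfied
(4,6)R 2/2 satisfied
(5,2)R 4/4 satisfied
(5,3)R 5/5 satisfied
(5,4)R 4/4 satisfied
(6,1)R 2/2 satisfied
(6,2)R 4/4 satisfied
(6,3)R 4/4 satisfied
(6,5)R 2/2 satisfied
(6,6)R 1/1 satisfied
Unsatisfied: (1,4), (2,4), (2,5), (3,2), (3,3) — 5 in total.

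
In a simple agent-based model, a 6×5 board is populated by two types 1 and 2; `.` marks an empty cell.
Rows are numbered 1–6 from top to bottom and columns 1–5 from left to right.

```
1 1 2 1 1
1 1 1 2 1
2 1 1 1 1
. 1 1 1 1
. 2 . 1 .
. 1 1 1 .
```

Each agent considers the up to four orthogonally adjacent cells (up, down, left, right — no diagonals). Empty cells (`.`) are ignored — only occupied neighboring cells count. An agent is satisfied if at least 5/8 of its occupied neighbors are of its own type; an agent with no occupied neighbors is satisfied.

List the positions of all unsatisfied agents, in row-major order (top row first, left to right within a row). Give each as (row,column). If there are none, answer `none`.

Row 1: (1,1)1 2/2 ✓ · (1,2)1 2/3 ✓ · (1,3)2 0/3 ✗ · (1,4)1 1/3 ✗ · (1,5)1 2/2 ✓
Row 2: (2,1)1 2/3 ✓ · (2,2)1 4/4 ✓ · (2,3)1 2/4 ✗ · (2,4)2 0/4 ✗ · (2,5)1 2/3 ✓
Row 3: (3,1)2 0/2 ✗ · (3,2)1 3/4 ✓ · (3,3)1 4/4 ✓ · (3,4)1 3/4 ✓ · (3,5)1 3/3 ✓
Row 4: (4,2)1 2/3 ✓ · (4,3)1 3/3 ✓ · (4,4)1 4/4 ✓ · (4,5)1 2/2 ✓
Row 5: (5,2)2 0/2 ✗ · (5,4)1 2/2 ✓
Row 6: (6,2)1 1/2 ✗ · (6,3)1 2/2 ✓ · (6,4)1 2/2 ✓

(1,3), (1,4), (2,3), (2,4), (3,1), (5,2), (6,2)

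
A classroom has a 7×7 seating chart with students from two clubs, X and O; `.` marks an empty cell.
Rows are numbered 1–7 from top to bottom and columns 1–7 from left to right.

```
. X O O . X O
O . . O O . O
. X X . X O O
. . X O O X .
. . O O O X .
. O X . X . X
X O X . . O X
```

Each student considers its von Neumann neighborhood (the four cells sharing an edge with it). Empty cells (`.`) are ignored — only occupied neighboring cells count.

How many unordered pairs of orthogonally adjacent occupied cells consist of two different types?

Scan each occupied cell's neighbors to the right and below so each pair is counted once.
From row 1: 2 unlike of 5 pairs (running 2/5).
From row 2: 1 unlike of 3 pairs (running 3/8).
From row 3: 3 unlike of 6 pairs (running 6/14).
From row 4: 3 unlike of 7 pairs (running 9/21).
From row 5: 3 unlike of 5 pairs (running 12/26).
From row 6: 1 unlike of 4 pairs (running 13/30).
From row 7: 3 unlike of 3 pairs (running 16/33).
Total adjacent occupied pairs: 33; unlike-type pairs: 16.

16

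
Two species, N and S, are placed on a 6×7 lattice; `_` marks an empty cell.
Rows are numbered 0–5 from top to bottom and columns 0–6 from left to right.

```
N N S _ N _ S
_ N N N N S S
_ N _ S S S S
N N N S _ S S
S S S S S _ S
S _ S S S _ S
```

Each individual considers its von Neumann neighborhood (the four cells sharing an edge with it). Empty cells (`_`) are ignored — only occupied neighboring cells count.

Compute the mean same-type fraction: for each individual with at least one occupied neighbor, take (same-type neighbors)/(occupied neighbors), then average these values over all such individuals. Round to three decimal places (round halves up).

0.813

(0,0)N 1/1
(0,1)N 2/3
(0,2)S 0/2
(0,4)N 1/1
(0,6)S 1/1
(1,1)N 3/3
(1,2)N 2/3
(1,3)N 2/3
(1,4)N 2/4
(1,5)S 2/3
(1,6)S 3/3
(2,1)N 2/2
(2,3)S 2/3
(2,4)S 2/3
(2,5)S 4/4
(2,6)S 3/3
(3,0)N 1/2
(3,1)N 3/4
(3,2)N 1/3
(3,3)S 2/3
(3,5)S 2/2
(3,6)S 3/3
(4,0)S 2/3
(4,1)S 2/3
(4,2)S 3/4
(4,3)S 4/4
(4,4)S 2/2
(4,6)S 2/2
(5,0)S 1/1
(5,2)S 2/2
(5,3)S 3/3
(5,4)S 2/2
(5,6)S 1/1
Sum over 33 individuals: 1/1 + 2/3 + 0/2 + 1/1 + 1/1 + 3/3 + 2/3 + 2/3 + 2/4 + 2/3 + 3/3 + 2/2 + 2/3 + 2/3 + 4/4 + 3/3 + 1/2 + 3/4 + 1/3 + 2/3 + 2/2 + 3/3 + 2/3 + 2/3 + 3/4 + 4/4 + 2/2 + 2/2 + 1/1 + 2/2 + 3/3 + 2/2 + 1/1 = 161/6; mean = 161/6 ÷ 33 = 161/198 = 0.813131… → 0.813.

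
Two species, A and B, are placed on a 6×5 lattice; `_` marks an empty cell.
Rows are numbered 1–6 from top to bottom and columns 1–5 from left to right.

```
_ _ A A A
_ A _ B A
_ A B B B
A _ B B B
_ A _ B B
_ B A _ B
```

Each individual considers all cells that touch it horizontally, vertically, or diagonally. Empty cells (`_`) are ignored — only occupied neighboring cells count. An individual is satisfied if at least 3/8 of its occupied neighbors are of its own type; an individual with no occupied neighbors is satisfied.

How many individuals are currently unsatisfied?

2

Row 1: (1,3)A 2/3 ✓ · (1,4)A 3/4 ✓ · (1,5)A 2/3 ✓
Row 2: (2,2)A 2/3 ✓ · (2,4)B 3/7 ✓ · (2,5)A 2/5 ✓
Row 3: (3,2)A 2/4 ✓ · (3,3)B 4/6 ✓ · (3,4)B 6/7 ✓ · (3,5)B 4/5 ✓
Row 4: (4,1)A 2/2 ✓ · (4,3)B 4/6 ✓ · (4,4)B 7/7 ✓ · (4,5)B 5/5 ✓
Row 5: (5,2)A 2/4 ✓ · (5,4)B 5/6 ✓ · (5,5)B 4/4 ✓
Row 6: (6,2)B 0/2 ✗ · (6,3)A 1/3 ✗ · (6,5)B 2/2 ✓
Unsatisfied: (6,2), (6,3) — 2 in total.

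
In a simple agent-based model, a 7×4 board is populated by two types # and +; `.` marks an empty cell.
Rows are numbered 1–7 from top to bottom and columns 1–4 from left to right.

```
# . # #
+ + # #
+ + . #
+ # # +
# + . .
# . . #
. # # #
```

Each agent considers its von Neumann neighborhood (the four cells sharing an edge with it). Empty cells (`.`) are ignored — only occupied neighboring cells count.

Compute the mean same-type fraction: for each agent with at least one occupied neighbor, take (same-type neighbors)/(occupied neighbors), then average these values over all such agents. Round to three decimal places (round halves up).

Row 1: (1,1)# 0/1 · (1,3)# 2/2 · (1,4)# 2/2
Row 2: (2,1)+ 2/3 · (2,2)+ 2/3 · (2,3)# 2/3 · (2,4)# 3/3
Row 3: (3,1)+ 3/3 · (3,2)+ 2/3 · (3,4)# 1/2
Row 4: (4,1)+ 1/3 · (4,2)# 1/4 · (4,3)# 1/2 · (4,4)+ 0/2
Row 5: (5,1)# 1/3 · (5,2)+ 0/2
Row 6: (6,1)# 1/1 · (6,4)# 1/1
Row 7: (7,2)# 1/1 · (7,3)# 2/2 · (7,4)# 2/2
Sum over 21 agents: 0/1 + 2/2 + 2/2 + 2/3 + 2/3 + 2/3 + 3/3 + 3/3 + 2/3 + 1/2 + 1/3 + 1/4 + 1/2 + 0/2 + 1/3 + 0/2 + 1/1 + 1/1 + 1/1 + 2/2 + 2/2 = 163/12; mean = 163/12 ÷ 21 = 163/252 = 0.646825… → 0.647.

0.647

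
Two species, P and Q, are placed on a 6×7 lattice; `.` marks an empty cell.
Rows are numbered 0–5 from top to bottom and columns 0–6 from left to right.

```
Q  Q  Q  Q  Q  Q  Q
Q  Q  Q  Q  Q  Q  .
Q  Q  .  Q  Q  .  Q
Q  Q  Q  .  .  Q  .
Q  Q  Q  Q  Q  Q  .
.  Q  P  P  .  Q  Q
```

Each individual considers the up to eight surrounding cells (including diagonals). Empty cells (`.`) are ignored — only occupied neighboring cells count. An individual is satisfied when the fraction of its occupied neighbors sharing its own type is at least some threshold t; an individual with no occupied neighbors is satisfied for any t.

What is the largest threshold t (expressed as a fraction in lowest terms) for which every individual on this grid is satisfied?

1/5

(0,0)Q 3/3
(0,1)Q 5/5
(0,2)Q 5/5
(0,3)Q 5/5
(0,4)Q 5/5
(0,5)Q 4/4
(0,6)Q 2/2
(1,0)Q 5/5
(1,1)Q 7/7
(1,2)Q 7/7
(1,3)Q 7/7
(1,4)Q 7/7
(1,5)Q 6/6
(2,0)Q 5/5
(2,1)Q 7/7
(2,3)Q 5/5
(2,4)Q 5/5
(2,6)Q 2/2
(3,0)Q 5/5
(3,1)Q 7/7
(3,2)Q 6/6
(3,5)Q 4/4
(4,0)Q 4/4
(4,1)Q 6/7
(4,2)Q 5/7
(4,3)Q 3/5
(4,4)Q 4/5
(4,5)Q 4/4
(5,1)Q 3/4
(5,2)P 1/5
(5,3)P 1/4
(5,5)Q 3/3
(5,6)Q 2/2
The smallest same-type fraction is 1/5 at (5,2), which reduces to 1/5. Any threshold above that leaves this individual unsatisfied.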